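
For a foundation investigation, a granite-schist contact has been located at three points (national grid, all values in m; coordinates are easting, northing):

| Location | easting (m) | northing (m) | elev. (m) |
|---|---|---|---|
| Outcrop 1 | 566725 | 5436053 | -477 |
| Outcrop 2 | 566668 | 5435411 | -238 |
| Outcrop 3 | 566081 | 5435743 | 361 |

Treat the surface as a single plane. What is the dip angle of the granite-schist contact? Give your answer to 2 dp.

50.25°

Let the plane be z = a·easting + b·northing + c.
Outcrop 2−Outcrop 1: −57a − 642b = 239;  Outcrop 3−Outcrop 1: −644a − 310b = 838.
Solving gives a = −1.17214, b = −0.26821.
Gradient magnitude |∇z| = √(a² + b²) = √(1.37390 + 0.07193) = 1.20243.
True dip = arctan(1.20243) = 50.25°, dipping toward ENE (azimuth ≈ 077°).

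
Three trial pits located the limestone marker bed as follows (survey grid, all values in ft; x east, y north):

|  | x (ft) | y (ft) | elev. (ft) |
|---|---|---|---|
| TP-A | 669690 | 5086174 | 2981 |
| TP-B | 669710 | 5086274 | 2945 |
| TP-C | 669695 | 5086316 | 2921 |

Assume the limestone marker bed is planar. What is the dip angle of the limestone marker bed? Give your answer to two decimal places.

30.03°

Two edge vectors: TP-A→TP-B = (20, 100, -36), TP-A→TP-C = (5, 142, -60).
Normal n = (TP-A→TP-B) × (TP-A→TP-C) = (-888, 1020, 2340).
So ∂z/∂x = −n_x/n_z = 0.37949 and ∂z/∂y = −n_y/n_z = −0.43590.
Gradient magnitude |∇z| = √(a² + b²) = √(0.14401 + 0.19001) = 0.57794.
True dip = arctan(0.57794) = 30.03°, dipping toward NW (azimuth ≈ 319°).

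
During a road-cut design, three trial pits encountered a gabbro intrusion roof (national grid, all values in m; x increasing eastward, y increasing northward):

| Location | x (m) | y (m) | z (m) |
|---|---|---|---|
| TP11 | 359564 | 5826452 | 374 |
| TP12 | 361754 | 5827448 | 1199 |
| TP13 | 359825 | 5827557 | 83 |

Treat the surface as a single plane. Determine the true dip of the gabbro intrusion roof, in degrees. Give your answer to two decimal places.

Two edge vectors: TP11→TP12 = (2190, 996, 825), TP11→TP13 = (261, 1105, -291).
Normal n = (TP11→TP12) × (TP11→TP13) = (-1201461, 852615, 2159994).
So ∂z/∂x = −n_x/n_z = 0.55623 and ∂z/∂y = −n_y/n_z = −0.39473.
Gradient magnitude |∇z| = √(a² + b²) = √(0.30940 + 0.15581) = 0.68206.
True dip = arctan(0.68206) = 34.30°, dipping toward NW (azimuth ≈ 305°).

34.30°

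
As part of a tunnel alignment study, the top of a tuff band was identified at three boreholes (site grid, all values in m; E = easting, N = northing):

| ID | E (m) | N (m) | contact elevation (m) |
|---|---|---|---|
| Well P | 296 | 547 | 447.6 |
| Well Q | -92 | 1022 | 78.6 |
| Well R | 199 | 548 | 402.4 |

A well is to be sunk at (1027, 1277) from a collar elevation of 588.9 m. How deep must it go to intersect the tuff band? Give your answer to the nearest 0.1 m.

95.4 m

Let the plane be z = a·E + b·N + c.
Well Q−Well P: −388a + 475b = −369;  Well R−Well P: −97a + 1b = −45.2.
Solving gives a = 0.461860, b = −0.399575.
Then c = 447.6 − a·296 − b·547 = 529.46.
At (1027, 1277): z_contact = 474.33 − 510.26 + 529.46 = 493.53 m.
Depth below ground = 588.9 − 493.53 = 95.4 m.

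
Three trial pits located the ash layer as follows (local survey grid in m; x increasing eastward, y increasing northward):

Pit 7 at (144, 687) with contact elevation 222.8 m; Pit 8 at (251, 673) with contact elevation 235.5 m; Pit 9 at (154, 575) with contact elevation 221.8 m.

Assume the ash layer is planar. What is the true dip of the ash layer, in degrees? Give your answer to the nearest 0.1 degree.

7.0°

Two edge vectors: Pit 7→Pit 8 = (107, -14, 12.7), Pit 7→Pit 9 = (10, -112, -1).
Normal n = (Pit 7→Pit 8) × (Pit 7→Pit 9) = (1436.4, 234, -11844).
So ∂z/∂x = −n_x/n_z = 0.12128 and ∂z/∂y = −n_y/n_z = 0.01976.
Gradient magnitude |∇z| = √(a² + b²) = √(0.01471 + 0.00039) = 0.12288.
True dip = arctan(0.12288) = 7.0°, dipping toward W (azimuth ≈ 261°).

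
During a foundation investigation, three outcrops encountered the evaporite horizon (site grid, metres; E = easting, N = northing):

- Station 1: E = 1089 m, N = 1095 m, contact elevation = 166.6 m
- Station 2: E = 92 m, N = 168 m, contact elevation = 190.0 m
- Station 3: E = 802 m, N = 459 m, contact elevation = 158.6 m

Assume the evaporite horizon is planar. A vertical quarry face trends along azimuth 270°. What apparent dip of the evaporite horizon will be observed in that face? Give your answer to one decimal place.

Two edge vectors: Station 1→Station 2 = (-997, -927, 23.4), Station 1→Station 3 = (-287, -636, -8).
Normal n = (Station 1→Station 2) × (Station 1→Station 3) = (22298.4, -14691.8, 368043).
So ∂z/∂E = −n_x/n_z = −0.06059 and ∂z/∂N = −n_y/n_z = 0.03992.
Unit vector along 270° is (sin 270°, cos 270°) = (-1.0000, -0.0000).
Slope in that direction = a·(-1.0000) + b·(-0.0000) = 0.06059.
Apparent dip = arctan|0.06059| = 3.5° (true dip is 4.1°, so apparent ≤ true as expected).

3.5°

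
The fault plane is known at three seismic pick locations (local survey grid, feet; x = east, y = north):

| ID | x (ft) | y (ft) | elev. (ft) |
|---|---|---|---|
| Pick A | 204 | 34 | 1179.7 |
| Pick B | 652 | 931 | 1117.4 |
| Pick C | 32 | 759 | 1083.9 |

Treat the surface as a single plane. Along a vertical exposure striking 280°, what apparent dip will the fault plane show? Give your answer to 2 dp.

Two edge vectors: Pick A→Pick B = (448, 897, -62.3), Pick A→Pick C = (-172, 725, -95.8).
Normal n = (Pick A→Pick B) × (Pick A→Pick C) = (-40765.1, 53634, 479084).
So ∂z/∂x = −n_x/n_z = 0.08509 and ∂z/∂y = −n_y/n_z = −0.11195.
Unit vector along 280° is (sin 280°, cos 280°) = (-0.9848, 0.1736).
Slope in that direction = a·(-0.9848) + b·(0.1736) = −0.10324.
Apparent dip = arctan|0.10324| = 5.89° (true dip is 8.0°, so apparent ≤ true as expected).

5.89°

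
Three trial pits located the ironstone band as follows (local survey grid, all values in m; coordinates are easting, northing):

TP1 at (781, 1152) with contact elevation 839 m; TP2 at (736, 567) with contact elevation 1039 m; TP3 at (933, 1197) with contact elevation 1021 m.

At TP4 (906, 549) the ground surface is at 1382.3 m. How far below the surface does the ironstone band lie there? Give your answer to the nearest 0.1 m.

109.4 m

Two edge vectors: TP1→TP2 = (-45, -585, 200), TP1→TP3 = (152, 45, 182).
Normal n = (TP1→TP2) × (TP1→TP3) = (-115470, 38590, 86895).
So ∂z/∂easting = −n_x/n_z = 1.328845 and ∂z/∂northing = −n_y/n_z = −0.444099.
Intercept c from TP1: 839 − 1037.83 + 511.60 = 312.77.
At (906, 549): z_contact = 1203.93 − 243.81 + 312.77 = 1272.90 m.
Depth below ground = 1382.3 − 1272.90 = 109.4 m.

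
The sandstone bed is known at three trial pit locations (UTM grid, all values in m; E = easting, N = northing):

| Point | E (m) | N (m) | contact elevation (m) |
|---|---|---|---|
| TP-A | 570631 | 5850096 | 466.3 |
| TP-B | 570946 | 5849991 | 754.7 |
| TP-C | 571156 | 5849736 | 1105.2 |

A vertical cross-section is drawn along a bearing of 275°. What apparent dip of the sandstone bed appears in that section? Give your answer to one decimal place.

Let the plane be z = a·E + b·N + c.
TP-B−TP-A: 315a − 105b = 288.4;  TP-C−TP-A: 525a − 360b = 638.9.
Solving gives a = 0.63045, b = −0.85532.
Unit vector along 275° is (sin 275°, cos 275°) = (-0.9962, 0.0872).
Slope in that direction = a·(-0.9962) + b·(0.0872) = −0.70260.
Apparent dip = arctan|0.70260| = 35.1° (true dip is 46.7°, so apparent ≤ true as expected).

35.1°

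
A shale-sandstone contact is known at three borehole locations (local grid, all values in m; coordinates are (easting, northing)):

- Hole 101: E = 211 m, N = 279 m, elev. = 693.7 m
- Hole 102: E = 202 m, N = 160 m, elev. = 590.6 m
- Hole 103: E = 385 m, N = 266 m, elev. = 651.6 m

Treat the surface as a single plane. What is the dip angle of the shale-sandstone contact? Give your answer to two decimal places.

Two edge vectors: Hole 101→Hole 102 = (-9, -119, -103.1), Hole 101→Hole 103 = (174, -13, -42.1).
Normal n = (Hole 101→Hole 102) × (Hole 101→Hole 103) = (3669.6, -18318.3, 20823).
So ∂z/∂E = −n_x/n_z = −0.17623 and ∂z/∂N = −n_y/n_z = 0.87971.
Gradient magnitude |∇z| = √(a² + b²) = √(0.03106 + 0.77390) = 0.89719.
True dip = arctan(0.89719) = 41.90°, dipping toward SSE (azimuth ≈ 169°).

41.90°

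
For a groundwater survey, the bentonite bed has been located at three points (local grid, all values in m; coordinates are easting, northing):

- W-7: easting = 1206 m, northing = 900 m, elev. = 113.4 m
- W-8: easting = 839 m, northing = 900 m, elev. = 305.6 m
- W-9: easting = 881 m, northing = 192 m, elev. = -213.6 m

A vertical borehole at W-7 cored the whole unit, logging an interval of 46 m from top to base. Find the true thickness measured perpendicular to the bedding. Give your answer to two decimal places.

Let the plane be z = a·easting + b·northing + c.
W-8−W-7: −367a + 0b = 192.2;  W-9−W-7: −325a − 708b = −327.
Solving gives a = −0.52371, b = 0.70227.
|∇z| = √(a²+b²) = 0.87604, so dip δ = arctan(0.87604) = 41.22°.
True thickness = vertical thickness × cos δ = 46 × cos 41.22° = 34.60 m.

34.60 m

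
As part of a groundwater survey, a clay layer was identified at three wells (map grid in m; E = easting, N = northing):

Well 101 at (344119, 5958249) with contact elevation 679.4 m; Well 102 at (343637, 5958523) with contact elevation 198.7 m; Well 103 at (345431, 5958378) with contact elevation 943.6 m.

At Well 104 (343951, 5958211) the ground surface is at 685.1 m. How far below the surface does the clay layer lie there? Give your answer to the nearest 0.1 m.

13.9 m

Two edge vectors: Well 101→Well 102 = (-482, 274, -480.7), Well 101→Well 103 = (1312, 129, 264.2).
Normal n = (Well 101→Well 102) × (Well 101→Well 103) = (134401.1, -503334, -421666).
So ∂z/∂E = −n_x/n_z = 0.318738290 and ∂z/∂N = −n_y/n_z = −1.193679358.
Intercept c from Well 101: 679.4 − 109683.90 + 7112238.84 = 7003234.34.
At (343951, 5958211): z_contact = 109630.35 − 7112193.48 + 7003234.34 = 671.21 m.
Depth below ground = 685.1 − 671.21 = 13.9 m.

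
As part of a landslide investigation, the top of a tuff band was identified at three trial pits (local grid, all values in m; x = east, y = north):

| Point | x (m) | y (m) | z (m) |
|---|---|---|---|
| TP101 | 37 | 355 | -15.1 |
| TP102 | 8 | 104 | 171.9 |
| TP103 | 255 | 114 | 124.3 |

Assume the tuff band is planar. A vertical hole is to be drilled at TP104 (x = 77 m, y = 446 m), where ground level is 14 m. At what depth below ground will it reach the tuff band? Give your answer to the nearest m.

Two edge vectors: TP101→TP102 = (-29, -251, 187), TP101→TP103 = (218, -241, 139.4).
Normal n = (TP101→TP102) × (TP101→TP103) = (10077.6, 44808.6, 61707).
So ∂z/∂x = −n_x/n_z = −0.16331 and ∂z/∂y = −n_y/n_z = −0.72615.
Intercept c from TP101: -15.1 + 6.04 + 257.78 = 248.73.
At (77, 446): z_contact = −12.6 − 323.9 + 248.73 = -87.7 m.
Depth below ground = 14 − (-87.7) = 102 m.

102 m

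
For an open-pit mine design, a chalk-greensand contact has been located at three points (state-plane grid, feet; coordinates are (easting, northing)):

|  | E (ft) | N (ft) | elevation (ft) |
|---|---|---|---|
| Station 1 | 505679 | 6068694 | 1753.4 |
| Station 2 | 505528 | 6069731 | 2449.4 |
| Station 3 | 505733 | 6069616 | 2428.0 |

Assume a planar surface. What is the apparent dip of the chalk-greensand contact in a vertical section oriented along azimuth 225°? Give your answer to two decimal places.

Let the plane be z = a·E + b·N + c.
Station 2−Station 1: −151a + 1037b = 696;  Station 3−Station 1: 54a + 922b = 674.6.
Solving gives a = 0.29632, b = 0.71432.
Unit vector along 225° is (sin 225°, cos 225°) = (-0.7071, -0.7071).
Slope in that direction = a·(-0.7071) + b·(-0.7071) = −0.71463.
Apparent dip = arctan|0.71463| = 35.55° (true dip is 37.7°, so apparent ≤ true as expected).

35.55°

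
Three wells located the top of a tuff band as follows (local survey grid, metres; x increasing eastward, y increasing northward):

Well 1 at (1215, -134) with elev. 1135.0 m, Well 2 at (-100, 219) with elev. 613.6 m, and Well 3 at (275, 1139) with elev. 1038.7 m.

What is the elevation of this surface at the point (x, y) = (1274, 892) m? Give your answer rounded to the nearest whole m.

Two edge vectors: Well 1→Well 2 = (-1315, 353, -521.4), Well 1→Well 3 = (-940, 1273, -96.3).
Normal n = (Well 1→Well 2) × (Well 1→Well 3) = (629748.3, 363481.5, -1342175).
So ∂z/∂x = −n_x/n_z = 0.46920 and ∂z/∂y = −n_y/n_z = 0.27082.
Intercept c from Well 1: 1135 − 570.08 + 36.29 = 601.21.
At (1274, 892): z = 597.8 + 241.6 + 601.21 = 1440.5 m.

1441 m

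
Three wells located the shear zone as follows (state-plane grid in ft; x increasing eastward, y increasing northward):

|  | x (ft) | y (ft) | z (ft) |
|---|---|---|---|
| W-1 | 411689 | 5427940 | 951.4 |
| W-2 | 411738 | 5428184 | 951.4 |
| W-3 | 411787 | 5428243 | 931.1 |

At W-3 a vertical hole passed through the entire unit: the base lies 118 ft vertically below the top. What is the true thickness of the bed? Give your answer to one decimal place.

103.1 ft

Two edge vectors: W-1→W-2 = (49, 244, 0), W-1→W-3 = (98, 303, -20.3).
Normal n = (W-1→W-2) × (W-1→W-3) = (-4953.2, 994.7, -9065).
So ∂z/∂x = −n_x/n_z = −0.54641 and ∂z/∂y = −n_y/n_z = 0.10973.
|∇z| = √(a²+b²) = 0.55732, so dip δ = arctan(0.55732) = 29.13°.
True thickness = vertical thickness × cos δ = 118 × cos 29.13° = 103.1 ft.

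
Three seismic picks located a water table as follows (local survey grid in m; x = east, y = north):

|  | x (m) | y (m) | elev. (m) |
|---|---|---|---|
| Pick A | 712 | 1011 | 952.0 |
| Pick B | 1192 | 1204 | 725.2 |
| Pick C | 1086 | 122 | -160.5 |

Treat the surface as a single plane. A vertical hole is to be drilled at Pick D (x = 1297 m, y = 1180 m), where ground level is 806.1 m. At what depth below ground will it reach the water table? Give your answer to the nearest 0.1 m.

Let the plane be z = a·x + b·y + c.
Pick B−Pick A: 480a + 193b = −226.8;  Pick C−Pick A: 374a − 889b = −1112.5.
Solving gives a = −0.834508, b = 0.900331.
Then c = 952 − a·712 − b·1011 = 635.94.
At (1297, 1180): z_contact = −1082.36 + 1062.39 + 635.94 = 615.97 m.
Depth below ground = 806.1 − 615.97 = 190.1 m.

190.1 m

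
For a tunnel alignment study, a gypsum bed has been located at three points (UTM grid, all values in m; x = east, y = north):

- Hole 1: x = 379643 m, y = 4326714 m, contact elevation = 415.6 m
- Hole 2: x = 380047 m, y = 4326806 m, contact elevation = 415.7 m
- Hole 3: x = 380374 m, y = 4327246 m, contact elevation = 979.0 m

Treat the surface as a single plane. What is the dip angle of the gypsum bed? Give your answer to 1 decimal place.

Let the plane be z = a·x + b·y + c.
Hole 2−Hole 1: 404a + 92b = 0.1;  Hole 3−Hole 1: 731a + 532b = 563.4.
Solving gives a = −0.35063, b = 1.54081.
Gradient magnitude |∇z| = √(a² + b²) = √(0.12294 + 2.37409) = 1.58020.
True dip = arctan(1.58020) = 57.7°, dipping toward SSE (azimuth ≈ 167°).

57.7°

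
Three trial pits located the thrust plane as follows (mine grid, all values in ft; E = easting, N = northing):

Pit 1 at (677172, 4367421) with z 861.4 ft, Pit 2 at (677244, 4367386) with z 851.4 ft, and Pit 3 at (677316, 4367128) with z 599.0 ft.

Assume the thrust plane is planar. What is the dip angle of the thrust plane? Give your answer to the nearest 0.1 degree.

49.1°

Two edge vectors: Pit 1→Pit 2 = (72, -35, -10), Pit 1→Pit 3 = (144, -293, -262.4).
Normal n = (Pit 1→Pit 2) × (Pit 1→Pit 3) = (6254, 17452.8, -16056).
So ∂z/∂E = −n_x/n_z = 0.38951 and ∂z/∂N = −n_y/n_z = 1.08700.
Gradient magnitude |∇z| = √(a² + b²) = √(0.15172 + 1.18156) = 1.15468.
True dip = arctan(1.15468) = 49.1°, dipping toward SSW (azimuth ≈ 200°).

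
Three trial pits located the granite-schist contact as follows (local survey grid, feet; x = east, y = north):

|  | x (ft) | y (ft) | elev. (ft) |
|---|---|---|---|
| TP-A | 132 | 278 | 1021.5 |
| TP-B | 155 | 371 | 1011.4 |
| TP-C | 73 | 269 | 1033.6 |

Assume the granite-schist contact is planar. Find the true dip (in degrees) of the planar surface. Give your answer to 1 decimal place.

11.6°

Two edge vectors: TP-A→TP-B = (23, 93, -10.1), TP-A→TP-C = (-59, -9, 12.1).
Normal n = (TP-A→TP-B) × (TP-A→TP-C) = (1034.4, 317.6, 5280).
So ∂z/∂x = −n_x/n_z = −0.19591 and ∂z/∂y = −n_y/n_z = −0.06015.
Gradient magnitude |∇z| = √(a² + b²) = √(0.03838 + 0.00362) = 0.20494.
True dip = arctan(0.20494) = 11.6°, dipping toward ENE (azimuth ≈ 073°).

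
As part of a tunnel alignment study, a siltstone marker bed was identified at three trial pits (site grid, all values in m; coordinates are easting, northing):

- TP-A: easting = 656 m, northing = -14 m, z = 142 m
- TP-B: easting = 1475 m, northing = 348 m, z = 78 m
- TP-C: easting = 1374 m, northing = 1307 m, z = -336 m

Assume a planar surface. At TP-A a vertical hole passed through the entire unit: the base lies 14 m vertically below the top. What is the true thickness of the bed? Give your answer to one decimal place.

Two edge vectors: TP-A→TP-B = (819, 362, -64), TP-A→TP-C = (718, 1321, -478).
Normal n = (TP-A→TP-B) × (TP-A→TP-C) = (-88492, 345530, 821983).
So ∂z/∂easting = −n_x/n_z = 0.10766 and ∂z/∂northing = −n_y/n_z = −0.42036.
|∇z| = √(a²+b²) = 0.43393, so dip δ = arctan(0.43393) = 23.46°.
True thickness = vertical thickness × cos δ = 14 × cos 23.46° = 12.8 m.

12.8 m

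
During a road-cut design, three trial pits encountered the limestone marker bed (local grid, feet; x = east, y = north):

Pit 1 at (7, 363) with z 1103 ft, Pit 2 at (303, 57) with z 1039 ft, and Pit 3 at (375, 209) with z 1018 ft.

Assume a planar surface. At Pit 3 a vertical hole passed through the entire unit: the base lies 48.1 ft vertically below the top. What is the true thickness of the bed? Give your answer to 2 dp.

Let the plane be z = a·x + b·y + c.
Pit 2−Pit 1: 296a − 306b = −64;  Pit 3−Pit 1: 368a − 154b = −85.
Solving gives a = −0.24102, b = −0.02399.
|∇z| = √(a²+b²) = 0.24221, so dip δ = arctan(0.24221) = 13.62°.
True thickness = vertical thickness × cos δ = 48.1 × cos 13.62° = 46.75 ft.

46.75 ft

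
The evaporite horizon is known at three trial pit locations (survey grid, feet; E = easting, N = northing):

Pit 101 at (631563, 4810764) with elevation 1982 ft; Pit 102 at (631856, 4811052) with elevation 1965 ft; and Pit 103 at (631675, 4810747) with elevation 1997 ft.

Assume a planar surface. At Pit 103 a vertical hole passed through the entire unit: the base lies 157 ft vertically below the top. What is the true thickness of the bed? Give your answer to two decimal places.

Let the plane be z = a·E + b·N + c.
Pit 102−Pit 101: 293a + 288b = −17;  Pit 103−Pit 101: 112a − 17b = 15.
Solving gives a = 0.10825, b = −0.16916.
|∇z| = √(a²+b²) = 0.20083, so dip δ = arctan(0.20083) = 11.36°.
True thickness = vertical thickness × cos δ = 157 × cos 11.36° = 153.93 ft.

153.93 ft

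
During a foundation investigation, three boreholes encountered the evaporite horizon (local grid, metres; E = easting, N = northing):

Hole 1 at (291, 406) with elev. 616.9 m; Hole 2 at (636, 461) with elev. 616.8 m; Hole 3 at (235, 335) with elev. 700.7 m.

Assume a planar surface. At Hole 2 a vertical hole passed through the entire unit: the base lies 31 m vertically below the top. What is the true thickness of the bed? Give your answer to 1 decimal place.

18.3 m

Two edge vectors: Hole 1→Hole 2 = (345, 55, -0.1), Hole 1→Hole 3 = (-56, -71, 83.8).
Normal n = (Hole 1→Hole 2) × (Hole 1→Hole 3) = (4601.9, -28905.4, -21415).
So ∂z/∂E = −n_x/n_z = 0.21489 and ∂z/∂N = −n_y/n_z = −1.34977.
|∇z| = √(a²+b²) = 1.36677, so dip δ = arctan(1.36677) = 53.81°.
True thickness = vertical thickness × cos δ = 31 × cos 53.81° = 18.3 m.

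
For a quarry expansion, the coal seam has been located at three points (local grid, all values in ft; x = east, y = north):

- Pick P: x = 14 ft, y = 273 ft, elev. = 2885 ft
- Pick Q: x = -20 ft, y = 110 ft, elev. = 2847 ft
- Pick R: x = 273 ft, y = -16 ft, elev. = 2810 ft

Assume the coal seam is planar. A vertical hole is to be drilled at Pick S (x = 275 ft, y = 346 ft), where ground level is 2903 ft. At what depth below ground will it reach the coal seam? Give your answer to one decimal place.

6.9 ft

Two edge vectors: Pick P→Pick Q = (-34, -163, -38), Pick P→Pick R = (259, -289, -75).
Normal n = (Pick P→Pick Q) × (Pick P→Pick R) = (1243, -12392, 52043).
So ∂z/∂x = −n_x/n_z = −0.02388 and ∂z/∂y = −n_y/n_z = 0.23811.
Intercept c from Pick P: 2885 + 0.33 − 65.00 = 2820.33.
At (275, 346): z_contact = −6.57 + 82.39 + 2820.33 = 2896.15 ft.
Depth below ground = 2903 − 2896.15 = 6.9 ft.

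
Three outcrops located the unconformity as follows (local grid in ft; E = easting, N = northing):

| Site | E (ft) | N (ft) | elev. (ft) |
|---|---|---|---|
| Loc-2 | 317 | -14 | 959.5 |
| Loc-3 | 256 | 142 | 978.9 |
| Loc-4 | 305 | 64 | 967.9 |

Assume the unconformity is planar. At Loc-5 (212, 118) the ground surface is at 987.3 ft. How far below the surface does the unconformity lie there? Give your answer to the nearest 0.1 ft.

Two edge vectors: Loc-2→Loc-3 = (-61, 156, 19.4), Loc-2→Loc-4 = (-12, 78, 8.4).
Normal n = (Loc-2→Loc-3) × (Loc-2→Loc-4) = (-202.8, 279.6, -2886).
So ∂z/∂E = −n_x/n_z = −0.07027 and ∂z/∂N = −n_y/n_z = 0.09688.
Intercept c from Loc-2: 959.5 + 22.28 + 1.36 = 983.13.
At (212, 118): z_contact = −14.90 + 11.43 + 983.13 = 979.67 ft.
Depth below ground = 987.3 − 979.67 = 7.6 ft.

7.6 ft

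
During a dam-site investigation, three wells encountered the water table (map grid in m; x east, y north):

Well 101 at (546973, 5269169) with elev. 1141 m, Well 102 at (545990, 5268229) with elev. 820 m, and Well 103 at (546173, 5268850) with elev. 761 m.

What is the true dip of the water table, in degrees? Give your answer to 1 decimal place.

Let the plane be z = a·x + b·y + c.
Well 102−Well 101: −983a − 940b = −321;  Well 103−Well 101: −800a − 319b = −380.
Solving gives a = 0.58118, b = −0.26627.
Gradient magnitude |∇z| = √(a² + b²) = √(0.33777 + 0.07090) = 0.63927.
True dip = arctan(0.63927) = 32.6°, dipping toward WNW (azimuth ≈ 295°).

32.6°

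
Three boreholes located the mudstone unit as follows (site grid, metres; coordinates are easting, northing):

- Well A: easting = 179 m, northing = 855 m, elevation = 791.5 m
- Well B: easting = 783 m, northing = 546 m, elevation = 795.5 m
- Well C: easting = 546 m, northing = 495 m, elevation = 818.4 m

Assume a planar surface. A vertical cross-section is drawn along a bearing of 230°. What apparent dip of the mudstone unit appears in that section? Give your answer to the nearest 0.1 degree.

Let the plane be z = a·easting + b·northing + c.
Well B−Well A: 604a − 309b = 4;  Well C−Well A: 367a − 360b = 26.9.
Solving gives a = −0.06605, b = −0.14206.
Unit vector along 230° is (sin 230°, cos 230°) = (-0.7660, -0.6428).
Slope in that direction = a·(-0.7660) + b·(-0.6428) = 0.14192.
Apparent dip = arctan|0.14192| = 8.1° (true dip is 8.9°, so apparent ≤ true as expected).

8.1°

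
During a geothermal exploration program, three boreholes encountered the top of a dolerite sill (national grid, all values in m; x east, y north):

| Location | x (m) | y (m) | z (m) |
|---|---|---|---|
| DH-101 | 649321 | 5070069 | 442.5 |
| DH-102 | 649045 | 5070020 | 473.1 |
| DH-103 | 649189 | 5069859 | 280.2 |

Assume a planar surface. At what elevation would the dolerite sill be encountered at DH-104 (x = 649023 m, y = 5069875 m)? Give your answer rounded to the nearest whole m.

Let the plane be z = a·x + b·y + c.
DH-102−DH-101: −276a − 49b = 30.6;  DH-103−DH-101: −132a − 210b = −162.3.
Solving gives a = −0.27924144, b = 0.94838033.
Then c = 442.5 − a·649321 − b·5070069 = −4626593.89.
At (649023, 5069875): z = −181234.1 + 4808169.7 − 4626593.89 = 341.7 m.

342 m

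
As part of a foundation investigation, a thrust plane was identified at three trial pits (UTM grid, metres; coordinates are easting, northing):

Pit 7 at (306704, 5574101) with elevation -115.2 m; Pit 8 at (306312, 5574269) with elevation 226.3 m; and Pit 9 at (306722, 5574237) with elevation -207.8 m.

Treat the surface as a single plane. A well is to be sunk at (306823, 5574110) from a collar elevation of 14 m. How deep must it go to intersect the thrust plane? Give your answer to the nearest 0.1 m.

Let the plane be z = a·easting + b·northing + c.
Pit 8−Pit 7: −392a + 168b = 341.5;  Pit 9−Pit 7: 18a + 136b = −92.6.
Solving gives a = −1.100553820, b = −0.535220818.
Then c = -115.2 − a·306704 − b·5574101 = 3320803.96.
At (306823, 5574110): z_contact = −337675.22 − 2983379.71 + 3320803.96 = -250.98 m.
Depth below ground = 14 − (-250.98) = 265.0 m.

265.0 m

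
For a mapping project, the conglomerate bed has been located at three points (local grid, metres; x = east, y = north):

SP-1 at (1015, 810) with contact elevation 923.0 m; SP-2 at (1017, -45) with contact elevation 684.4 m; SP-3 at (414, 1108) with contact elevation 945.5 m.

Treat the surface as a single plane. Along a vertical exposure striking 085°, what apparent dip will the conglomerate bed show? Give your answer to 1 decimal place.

Let the plane be z = a·x + b·y + c.
SP-2−SP-1: 2a − 855b = −238.6;  SP-3−SP-1: −601a + 298b = 22.5.
Solving gives a = 0.10105, b = 0.27930.
Unit vector along 085° is (sin 85°, cos 85°) = (0.9962, 0.0872).
Slope in that direction = a·(0.9962) + b·(0.0872) = 0.12501.
Apparent dip = arctan|0.12501| = 7.1° (true dip is 16.5°, so apparent ≤ true as expected).

7.1°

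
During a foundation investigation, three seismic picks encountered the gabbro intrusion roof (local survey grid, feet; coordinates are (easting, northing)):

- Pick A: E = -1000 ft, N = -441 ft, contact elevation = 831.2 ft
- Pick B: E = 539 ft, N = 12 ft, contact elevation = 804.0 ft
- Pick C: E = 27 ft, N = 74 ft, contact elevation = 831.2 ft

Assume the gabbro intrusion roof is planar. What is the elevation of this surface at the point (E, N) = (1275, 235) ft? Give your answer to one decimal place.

791.5 ft

Let the plane be z = a·E + b·N + c.
Pick B−Pick A: 1539a + 453b = −27.2;  Pick C−Pick A: 1027a + 515b = 0.
Solving gives a = −0.042792, b = 0.085334.
Then c = 831.2 − a·-1000 − b·-441 = 826.04.
At (1275, 235): z = −54.6 + 20.1 + 826.04 = 791.5 ft.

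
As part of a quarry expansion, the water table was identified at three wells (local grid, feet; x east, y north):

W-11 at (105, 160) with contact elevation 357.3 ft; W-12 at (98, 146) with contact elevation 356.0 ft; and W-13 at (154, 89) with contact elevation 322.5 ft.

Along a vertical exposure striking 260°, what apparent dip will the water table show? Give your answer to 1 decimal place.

15.8°

Let the plane be z = a·x + b·y + c.
W-12−W-11: −7a − 14b = −1.3;  W-13−W-11: 49a − 71b = −34.8.
Solving gives a = −0.33381, b = 0.25976.
Unit vector along 260° is (sin 260°, cos 260°) = (-0.9848, -0.1736).
Slope in that direction = a·(-0.9848) + b·(-0.1736) = 0.28363.
Apparent dip = arctan|0.28363| = 15.8° (true dip is 22.9°, so apparent ≤ true as expected).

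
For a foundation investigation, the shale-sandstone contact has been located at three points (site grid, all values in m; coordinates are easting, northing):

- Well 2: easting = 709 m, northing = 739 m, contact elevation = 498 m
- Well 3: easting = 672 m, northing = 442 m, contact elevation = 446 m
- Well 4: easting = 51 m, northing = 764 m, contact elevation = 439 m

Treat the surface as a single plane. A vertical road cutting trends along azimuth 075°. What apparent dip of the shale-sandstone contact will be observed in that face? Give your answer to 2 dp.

Let the plane be z = a·easting + b·northing + c.
Well 3−Well 2: −37a − 297b = −52;  Well 4−Well 2: −658a + 25b = −59.
Solving gives a = 0.09586, b = 0.16314.
Unit vector along 075° is (sin 75°, cos 75°) = (0.9659, 0.2588).
Slope in that direction = a·(0.9659) + b·(0.2588) = 0.13482.
Apparent dip = arctan|0.13482| = 7.68° (true dip is 10.7°, so apparent ≤ true as expected).

7.68°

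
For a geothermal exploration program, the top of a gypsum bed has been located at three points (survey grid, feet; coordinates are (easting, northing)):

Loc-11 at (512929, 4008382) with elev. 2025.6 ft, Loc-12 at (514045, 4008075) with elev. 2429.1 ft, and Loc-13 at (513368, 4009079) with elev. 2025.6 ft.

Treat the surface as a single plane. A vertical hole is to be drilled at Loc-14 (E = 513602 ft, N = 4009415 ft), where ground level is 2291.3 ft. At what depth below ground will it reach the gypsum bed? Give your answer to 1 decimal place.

258.8 ft

Two edge vectors: Loc-11→Loc-12 = (1116, -307, 403.5), Loc-11→Loc-13 = (439, 697, 0).
Normal n = (Loc-11→Loc-12) × (Loc-11→Loc-13) = (-281239.5, 177136.5, 912625).
So ∂z/∂E = −n_x/n_z = 0.308165457 and ∂z/∂N = −n_y/n_z = −0.194095603.
Intercept c from Loc-11: 2025.6 − 158067.00 + 778009.32 = 621967.92.
At (513602, 4009415): z_contact = 158274.39 − 778209.82 + 621967.92 = 2032.49 ft.
Depth below ground = 2291.3 − 2032.49 = 258.8 ft.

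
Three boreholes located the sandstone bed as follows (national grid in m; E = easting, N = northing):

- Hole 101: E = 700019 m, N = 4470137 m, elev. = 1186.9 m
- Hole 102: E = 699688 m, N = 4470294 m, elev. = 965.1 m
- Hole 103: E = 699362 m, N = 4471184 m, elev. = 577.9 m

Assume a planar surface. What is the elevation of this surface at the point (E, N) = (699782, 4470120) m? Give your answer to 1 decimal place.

Two edge vectors: Hole 101→Hole 102 = (-331, 157, -221.8), Hole 101→Hole 103 = (-657, 1047, -609).
Normal n = (Hole 101→Hole 102) × (Hole 101→Hole 103) = (136611.6, -55856.4, -243408).
So ∂z/∂E = −n_x/n_z = 0.561245317 and ∂z/∂N = −n_y/n_z = −0.229476435.
Intercept c from Hole 101: 1186.9 − 392882.39 + 1025791.10 = 634095.62.
At (699782, 4470120): z = 392749.4 − 1025787.2 + 634095.62 = 1057.8 m.

1057.8 m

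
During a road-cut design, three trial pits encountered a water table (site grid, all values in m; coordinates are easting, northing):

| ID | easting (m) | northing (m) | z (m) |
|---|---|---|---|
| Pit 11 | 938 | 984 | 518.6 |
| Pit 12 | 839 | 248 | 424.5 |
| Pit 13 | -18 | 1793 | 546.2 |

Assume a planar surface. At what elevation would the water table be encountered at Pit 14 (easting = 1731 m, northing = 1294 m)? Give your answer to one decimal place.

Two edge vectors: Pit 11→Pit 12 = (-99, -736, -94.1), Pit 11→Pit 13 = (-956, 809, 27.6).
Normal n = (Pit 11→Pit 12) × (Pit 11→Pit 13) = (55813.3, 92692, -783707).
So ∂z/∂easting = −n_x/n_z = 0.071217 and ∂z/∂northing = −n_y/n_z = 0.118274.
Intercept c from Pit 11: 518.6 − 66.80 − 116.38 = 335.42.
At (1731, 1294): z = 123.3 + 153.0 + 335.42 = 611.7 m.

611.7 m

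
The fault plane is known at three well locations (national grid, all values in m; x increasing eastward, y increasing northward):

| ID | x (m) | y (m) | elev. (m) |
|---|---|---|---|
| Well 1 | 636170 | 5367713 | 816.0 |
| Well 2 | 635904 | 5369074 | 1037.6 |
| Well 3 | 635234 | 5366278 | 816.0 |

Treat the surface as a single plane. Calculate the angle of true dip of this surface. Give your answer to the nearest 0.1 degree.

Two edge vectors: Well 1→Well 2 = (-266, 1361, 221.6), Well 1→Well 3 = (-936, -1435, 0).
Normal n = (Well 1→Well 2) × (Well 1→Well 3) = (317996, -207417.6, 1655606).
So ∂z/∂x = −n_x/n_z = −0.19207 and ∂z/∂y = −n_y/n_z = 0.12528.
Gradient magnitude |∇z| = √(a² + b²) = √(0.03689 + 0.01570) = 0.22932.
True dip = arctan(0.22932) = 12.9°, dipping toward ESE (azimuth ≈ 123°).

12.9°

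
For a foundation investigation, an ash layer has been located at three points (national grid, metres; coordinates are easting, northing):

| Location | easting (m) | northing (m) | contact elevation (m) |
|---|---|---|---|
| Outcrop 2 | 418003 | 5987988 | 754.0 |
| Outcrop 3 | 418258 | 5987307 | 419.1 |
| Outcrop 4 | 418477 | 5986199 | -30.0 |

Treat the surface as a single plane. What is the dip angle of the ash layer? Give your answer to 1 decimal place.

Let the plane be z = a·easting + b·northing + c.
Outcrop 3−Outcrop 2: 255a − 681b = −334.9;  Outcrop 4−Outcrop 2: 474a − 1789b = −784.
Solving gives a = −0.48899, b = 0.30867.
Gradient magnitude |∇z| = √(a² + b²) = √(0.23911 + 0.09528) = 0.57827.
True dip = arctan(0.57827) = 30.0°, dipping toward ESE (azimuth ≈ 122°).

30.0°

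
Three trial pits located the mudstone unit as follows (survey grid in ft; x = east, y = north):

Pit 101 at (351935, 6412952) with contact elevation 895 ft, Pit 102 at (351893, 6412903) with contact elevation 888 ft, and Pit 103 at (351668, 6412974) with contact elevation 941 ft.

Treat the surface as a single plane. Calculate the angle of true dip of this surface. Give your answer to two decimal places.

Two edge vectors: Pit 101→Pit 102 = (-42, -49, -7), Pit 101→Pit 103 = (-267, 22, 46).
Normal n = (Pit 101→Pit 102) × (Pit 101→Pit 103) = (-2100, 3801, -14007).
So ∂z/∂x = −n_x/n_z = −0.14993 and ∂z/∂y = −n_y/n_z = 0.27136.
Gradient magnitude |∇z| = √(a² + b²) = √(0.02248 + 0.07364) = 0.31003.
True dip = arctan(0.31003) = 17.22°, dipping toward SSE (azimuth ≈ 151°).

17.22°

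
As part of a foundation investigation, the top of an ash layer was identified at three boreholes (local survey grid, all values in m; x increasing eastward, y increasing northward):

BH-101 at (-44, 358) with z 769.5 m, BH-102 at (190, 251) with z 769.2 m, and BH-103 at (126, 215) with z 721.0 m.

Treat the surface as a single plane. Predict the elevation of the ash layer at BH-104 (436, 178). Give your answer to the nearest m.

Let the plane be z = a·x + b·y + c.
BH-102−BH-101: 234a − 107b = −0.3;  BH-103−BH-101: 170a − 143b = −48.5.
Solving gives a = 0.33700, b = 0.73979.
Then c = 769.5 − a·-44 − b·358 = 519.48.
At (436, 178): z = 146.9 + 131.7 + 519.48 = 798.1 m.

798 m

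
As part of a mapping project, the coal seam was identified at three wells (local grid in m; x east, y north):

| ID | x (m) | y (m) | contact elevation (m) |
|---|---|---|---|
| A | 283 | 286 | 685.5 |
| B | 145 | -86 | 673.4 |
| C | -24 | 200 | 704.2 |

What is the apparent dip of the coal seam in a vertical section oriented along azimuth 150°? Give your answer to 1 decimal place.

Let the plane be z = a·x + b·y + c.
B−A: −138a − 372b = −12.1;  C−A: −307a − 86b = 18.7.
Solving gives a = −0.07814, b = 0.06152.
Unit vector along 150° is (sin 150°, cos 150°) = (0.5000, -0.8660).
Slope in that direction = a·(0.5000) + b·(-0.8660) = −0.09235.
Apparent dip = arctan|0.09235| = 5.3° (true dip is 5.7°, so apparent ≤ true as expected).

5.3°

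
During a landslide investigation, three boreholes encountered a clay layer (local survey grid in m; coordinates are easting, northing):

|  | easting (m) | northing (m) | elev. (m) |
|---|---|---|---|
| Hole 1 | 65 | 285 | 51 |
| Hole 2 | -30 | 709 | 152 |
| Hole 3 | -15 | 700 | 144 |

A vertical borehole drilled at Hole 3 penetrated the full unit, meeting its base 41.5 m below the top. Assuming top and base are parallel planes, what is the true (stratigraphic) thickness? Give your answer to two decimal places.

37.54 m

Let the plane be z = a·easting + b·northing + c.
Hole 2−Hole 1: −95a + 424b = 101;  Hole 3−Hole 1: −80a + 415b = 93.
Solving gives a = −0.45104, b = 0.13715.
|∇z| = √(a²+b²) = 0.47143, so dip δ = arctan(0.47143) = 25.24°.
True thickness = vertical thickness × cos δ = 41.5 × cos 25.24° = 37.54 m.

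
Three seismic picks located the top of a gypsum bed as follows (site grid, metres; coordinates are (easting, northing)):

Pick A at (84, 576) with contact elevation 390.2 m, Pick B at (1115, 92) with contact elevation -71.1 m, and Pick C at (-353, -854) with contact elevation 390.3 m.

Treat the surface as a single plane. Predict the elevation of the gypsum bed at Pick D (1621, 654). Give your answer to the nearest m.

Let the plane be z = a·E + b·N + c.
Pick B−Pick A: 1031a − 484b = −461.3;  Pick C−Pick A: −437a − 1430b = 0.1.
Solving gives a = −0.39132, b = 0.11952.
Then c = 390.2 − a·84 − b·576 = 354.23.
At (1621, 654): z = −634.3 + 78.2 + 354.23 = -201.9 m.

-202 m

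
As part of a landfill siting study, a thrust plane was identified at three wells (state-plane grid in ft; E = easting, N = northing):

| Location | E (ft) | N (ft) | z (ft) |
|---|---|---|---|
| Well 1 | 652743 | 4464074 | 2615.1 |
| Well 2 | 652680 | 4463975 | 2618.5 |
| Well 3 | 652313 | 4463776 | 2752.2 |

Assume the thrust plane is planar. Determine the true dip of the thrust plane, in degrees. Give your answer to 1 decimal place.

31.3°

Let the plane be z = a·E + b·N + c.
Well 2−Well 1: −63a − 99b = 3.4;  Well 3−Well 1: −430a − 298b = 137.1.
Solving gives a = −0.52781, b = 0.30153.
Gradient magnitude |∇z| = √(a² + b²) = √(0.27858 + 0.09092) = 0.60787.
True dip = arctan(0.60787) = 31.3°, dipping toward ESE (azimuth ≈ 120°).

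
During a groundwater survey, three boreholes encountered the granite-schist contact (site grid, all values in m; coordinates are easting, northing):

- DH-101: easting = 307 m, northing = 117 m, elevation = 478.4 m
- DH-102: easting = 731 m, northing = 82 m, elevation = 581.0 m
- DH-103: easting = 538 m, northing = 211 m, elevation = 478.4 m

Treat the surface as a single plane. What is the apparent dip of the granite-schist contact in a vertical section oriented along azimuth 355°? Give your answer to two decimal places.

Two edge vectors: DH-101→DH-102 = (424, -35, 102.6), DH-101→DH-103 = (231, 94, 0).
Normal n = (DH-101→DH-102) × (DH-101→DH-103) = (-9644.4, 23700.6, 47941).
So ∂z/∂easting = −n_x/n_z = 0.20117 and ∂z/∂northing = −n_y/n_z = −0.49437.
Unit vector along 355° is (sin 355°, cos 355°) = (-0.0872, 0.9962).
Slope in that direction = a·(-0.0872) + b·(0.9962) = −0.51002.
Apparent dip = arctan|0.51002| = 27.02° (true dip is 28.1°, so apparent ≤ true as expected).

27.02°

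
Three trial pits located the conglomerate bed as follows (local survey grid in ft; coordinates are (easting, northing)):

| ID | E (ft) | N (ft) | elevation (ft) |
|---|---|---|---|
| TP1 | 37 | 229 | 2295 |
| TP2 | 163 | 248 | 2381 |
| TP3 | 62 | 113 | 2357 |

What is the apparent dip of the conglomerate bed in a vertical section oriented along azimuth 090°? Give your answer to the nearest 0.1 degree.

Two edge vectors: TP1→TP2 = (126, 19, 86), TP1→TP3 = (25, -116, 62).
Normal n = (TP1→TP2) × (TP1→TP3) = (11154, -5662, -15091).
So ∂z/∂E = −n_x/n_z = 0.73912 and ∂z/∂N = −n_y/n_z = −0.37519.
Unit vector along 090° is (sin 90°, cos 90°) = (1.0000, 0.0000).
Slope in that direction = a·(1.0000) + b·(0.0000) = 0.73912.
Apparent dip = arctan|0.73912| = 36.5° (true dip is 39.7°, so apparent ≤ true as expected).

36.5°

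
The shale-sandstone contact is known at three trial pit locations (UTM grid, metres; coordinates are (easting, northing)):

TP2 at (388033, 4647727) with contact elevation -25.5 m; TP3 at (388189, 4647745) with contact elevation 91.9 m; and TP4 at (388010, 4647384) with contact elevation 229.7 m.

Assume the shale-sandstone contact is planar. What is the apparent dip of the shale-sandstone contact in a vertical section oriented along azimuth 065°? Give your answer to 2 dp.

23.14°

Two edge vectors: TP2→TP3 = (156, 18, 117.4), TP2→TP4 = (-23, -343, 255.2).
Normal n = (TP2→TP3) × (TP2→TP4) = (44861.8, -42511.4, -53094).
So ∂z/∂E = −n_x/n_z = 0.84495 and ∂z/∂N = −n_y/n_z = −0.80068.
Unit vector along 065° is (sin 65°, cos 65°) = (0.9063, 0.4226).
Slope in that direction = a·(0.9063) + b·(0.4226) = 0.42740.
Apparent dip = arctan|0.42740| = 23.14° (true dip is 49.3°, so apparent ≤ true as expected).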